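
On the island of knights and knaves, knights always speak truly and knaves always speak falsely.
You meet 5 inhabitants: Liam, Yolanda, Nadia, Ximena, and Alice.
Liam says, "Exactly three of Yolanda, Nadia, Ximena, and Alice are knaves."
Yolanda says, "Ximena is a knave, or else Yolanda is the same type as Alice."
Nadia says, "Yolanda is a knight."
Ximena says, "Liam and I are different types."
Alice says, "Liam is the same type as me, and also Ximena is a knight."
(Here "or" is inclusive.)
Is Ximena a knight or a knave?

Ximena is a knave.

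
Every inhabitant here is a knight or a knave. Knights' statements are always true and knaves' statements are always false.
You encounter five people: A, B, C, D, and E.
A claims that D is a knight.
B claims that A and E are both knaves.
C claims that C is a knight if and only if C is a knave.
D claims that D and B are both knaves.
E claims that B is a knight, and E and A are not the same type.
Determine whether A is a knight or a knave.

A is a knave.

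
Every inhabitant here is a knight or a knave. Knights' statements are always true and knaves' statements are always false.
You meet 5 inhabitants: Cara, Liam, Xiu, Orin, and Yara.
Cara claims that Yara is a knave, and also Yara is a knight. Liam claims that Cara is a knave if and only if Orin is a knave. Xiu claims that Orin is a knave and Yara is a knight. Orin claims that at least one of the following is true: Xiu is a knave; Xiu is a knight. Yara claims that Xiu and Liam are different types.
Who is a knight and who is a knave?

Cara is a knave; "Yara is a knave, and also Yara is a knight" is False, as required.
Liam is a knave; "Cara is a knave if and only if Orin is a knave" is False, as required.
Since Xiu is a knave, "Orin is a knave and Yara is a knight" needs to be False, which holds.
As a knight, Orin's statement "at least one of the following is true: Xiu is a knave; Xiu is a knight" should be true; it is.
Yara is a knave, and the claim "Xiu and Liam are different types" is indeed False.

Cara is a knave, Liam is a knave, Xiu is a knave, Orin is a knight, and Yara is a knave.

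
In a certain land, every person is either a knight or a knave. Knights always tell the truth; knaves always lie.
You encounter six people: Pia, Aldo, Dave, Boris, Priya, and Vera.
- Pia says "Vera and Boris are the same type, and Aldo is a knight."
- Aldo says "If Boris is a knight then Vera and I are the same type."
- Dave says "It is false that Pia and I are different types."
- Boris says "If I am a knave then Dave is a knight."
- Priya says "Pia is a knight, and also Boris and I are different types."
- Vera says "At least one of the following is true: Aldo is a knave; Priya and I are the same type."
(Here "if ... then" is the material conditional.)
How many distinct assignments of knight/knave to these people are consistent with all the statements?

1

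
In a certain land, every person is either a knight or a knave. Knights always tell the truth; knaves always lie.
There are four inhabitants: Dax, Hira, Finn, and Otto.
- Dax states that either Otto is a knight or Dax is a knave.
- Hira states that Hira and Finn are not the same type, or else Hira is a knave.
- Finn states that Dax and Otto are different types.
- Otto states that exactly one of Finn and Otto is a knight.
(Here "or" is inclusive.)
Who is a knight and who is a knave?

Dax is a knight, Hira is a knight, Finn is a knave, and Otto is a knight.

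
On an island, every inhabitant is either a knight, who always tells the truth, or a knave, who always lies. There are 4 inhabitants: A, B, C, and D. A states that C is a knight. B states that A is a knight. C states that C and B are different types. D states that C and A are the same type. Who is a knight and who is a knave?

A is a knave, B is a knave, C is a knave, and D is a knight.

Since A is a knave, "C is a knight" needs to be False, which holds.
B (knave): "A is a knight" — False. ✓
Since C is a knave, "C and B are different types" needs to be False, which holds.
Since D is a knight, "C and A are the same type" needs to be True, which holds.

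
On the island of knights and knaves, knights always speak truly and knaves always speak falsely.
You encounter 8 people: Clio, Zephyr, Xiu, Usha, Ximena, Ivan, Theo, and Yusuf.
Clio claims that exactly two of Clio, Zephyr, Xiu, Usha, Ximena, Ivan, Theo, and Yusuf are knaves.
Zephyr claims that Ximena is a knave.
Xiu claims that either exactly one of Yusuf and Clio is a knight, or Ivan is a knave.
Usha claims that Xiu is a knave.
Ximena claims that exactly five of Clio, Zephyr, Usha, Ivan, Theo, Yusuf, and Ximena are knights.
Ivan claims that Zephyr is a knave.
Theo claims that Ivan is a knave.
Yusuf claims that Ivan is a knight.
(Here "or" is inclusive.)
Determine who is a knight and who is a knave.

Clio is a knave, Zephyr is a knight, Xiu is a knight, Usha is a knave, Ximena is a knave, Ivan is a knave, Theo is a knight, and Yusuf is a knave.

Clio is a knave, so "exactly two of Clio, Zephyr, Xiu, Usha, Ximena, Ivan, Theo, and Yusuf are knaves" must be false — and it is.
Zephyr is a knight, and the claim "Ximena is a knave" is indeed true.
Xiu (knight): "either exactly one of Yusuf and Clio is a knight, or Ivan is a knave" — true. ✓
Usha is a knave, so "Xiu is a knave" must be false — and it is.
Ximena is a knave; "exactly five of Clio, Zephyr, Usha, Ivan, Theo, Yusuf, and Ximena are knights" is false, as required.
As a knave, Ivan's statement "Zephyr is a knave" should be false; it is.
Theo is a knight, so "Ivan is a knave" must be true — and it is.
Yusuf is a knave, so "Ivan is a knight" must be false — and it is.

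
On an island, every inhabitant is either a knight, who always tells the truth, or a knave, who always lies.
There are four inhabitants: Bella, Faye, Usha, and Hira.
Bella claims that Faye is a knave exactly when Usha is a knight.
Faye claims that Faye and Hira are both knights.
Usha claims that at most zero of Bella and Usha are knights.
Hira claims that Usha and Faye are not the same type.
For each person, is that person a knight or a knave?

Bella is a knight, so "Faye is a knave exactly when Usha is a knight" must be True — and it is.
Faye is a knight, and the claim "Faye and Hira are both knights" is indeed True.
Since Usha is a knave, "at most zero of Bella and Usha are knights" needs to be False, which holds.
Hira is a knight; "Usha and Faye are not the same type" is True, as required.

Bella is a knight, Faye is a knight, Usha is a knave, and Hira is a knight.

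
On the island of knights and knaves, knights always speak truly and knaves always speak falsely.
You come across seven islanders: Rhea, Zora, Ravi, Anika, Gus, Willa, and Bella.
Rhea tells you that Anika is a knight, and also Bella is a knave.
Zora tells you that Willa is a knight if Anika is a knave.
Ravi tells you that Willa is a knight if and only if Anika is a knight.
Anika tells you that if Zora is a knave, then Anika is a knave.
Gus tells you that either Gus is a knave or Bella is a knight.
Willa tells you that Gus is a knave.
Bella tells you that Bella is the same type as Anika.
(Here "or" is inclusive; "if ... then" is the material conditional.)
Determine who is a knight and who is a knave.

Knights: Zora, Anika, Gus, and Bella. Knaves: Rhea, Ravi, and Willa.

Rhea is a knave; "Anika is a knight, and also Bella is a knave" is false, as required.
Zora is a knight, and the claim "Willa is a knight if Anika is a knave" is indeed True.
Ravi is a knave, so "Willa is a knight if and only if Anika is a knight" must be false — and it is.
Anika is a knight, and the claim "if Zora is a knave, then Anika is a knave" is indeed True.
Since Gus is a knight, "either Gus is a knave or Bella is a knight" needs to be True, which holds.
Since Willa is a knave, "Gus is a knave" needs to be false, which holds.
As a knight, Bella's statement "Bella is the same type as Anika" should be True; it is.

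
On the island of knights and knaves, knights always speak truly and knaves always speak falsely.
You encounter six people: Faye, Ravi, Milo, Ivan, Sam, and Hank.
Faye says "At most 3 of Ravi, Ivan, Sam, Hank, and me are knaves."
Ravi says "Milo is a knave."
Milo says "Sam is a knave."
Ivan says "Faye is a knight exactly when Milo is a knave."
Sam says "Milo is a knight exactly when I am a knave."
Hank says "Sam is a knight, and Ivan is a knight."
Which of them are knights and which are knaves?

Faye is a knight, Ravi is a knight, Milo is a knave, Ivan is a knight, Sam is a knight, and Hank is a knight.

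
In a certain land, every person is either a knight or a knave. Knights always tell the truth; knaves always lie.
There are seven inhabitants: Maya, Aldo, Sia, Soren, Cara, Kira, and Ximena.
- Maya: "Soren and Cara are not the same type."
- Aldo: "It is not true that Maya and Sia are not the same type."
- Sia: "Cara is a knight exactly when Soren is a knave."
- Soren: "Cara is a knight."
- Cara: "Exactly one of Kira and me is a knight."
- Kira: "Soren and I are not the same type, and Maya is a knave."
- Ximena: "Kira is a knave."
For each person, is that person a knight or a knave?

Maya (knave): "Soren and Cara are not the same type" — false. ✓
As a knight, Aldo's statement "it is not true that Maya and Sia are not the same type" should be True; it is.
Since Sia is a knave, "Cara is a knight exactly when Soren is a knave" needs to be false, which holds.
As a knave, Soren's statement "Cara is a knight" should be false; it is.
Cara is a knave, so "exactly one of Kira and me is a knight" must be false — and it is.
Kira is a knave, and the claim "Soren and I are not the same type, and Maya is a knave" is indeed false.
Since Ximena is a knight, "Kira is a knave" needs to be True, which holds.

Maya is a knave, Aldo is a knight, Sia is a knave, Soren is a knave, Cara is a knave, Kira is a knave, and Ximena is a knight.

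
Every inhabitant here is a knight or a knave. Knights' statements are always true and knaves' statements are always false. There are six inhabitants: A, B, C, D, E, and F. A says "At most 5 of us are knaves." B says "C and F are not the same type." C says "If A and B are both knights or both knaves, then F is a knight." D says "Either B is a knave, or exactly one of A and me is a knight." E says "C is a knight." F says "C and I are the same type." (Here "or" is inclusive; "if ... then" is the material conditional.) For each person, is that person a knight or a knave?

A is a knight, B is a knave, C is a knight, D is a knight, E is a knight, and F is a knight.

As a knight, A's statement "at most 5 of us are knaves" should be True; it is.
B is a knave; "C and F are not the same type" is False, as required.
C is a knight, and the claim "if A and B are both knights or both knaves, then F is a knight" is indeed True.
D is a knight, and the claim "either B is a knave, or exactly one of A and me is a knight" is indeed True.
E is a knight; "C is a knight" is True, as required.
F is a knight; "C and I are the same type" is True, as required.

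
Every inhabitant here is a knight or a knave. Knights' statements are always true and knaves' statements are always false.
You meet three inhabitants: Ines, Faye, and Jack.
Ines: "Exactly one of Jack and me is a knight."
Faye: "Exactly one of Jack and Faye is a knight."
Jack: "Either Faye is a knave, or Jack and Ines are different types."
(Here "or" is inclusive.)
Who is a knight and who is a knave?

Knights: Faye. Knaves: Ines and Jack.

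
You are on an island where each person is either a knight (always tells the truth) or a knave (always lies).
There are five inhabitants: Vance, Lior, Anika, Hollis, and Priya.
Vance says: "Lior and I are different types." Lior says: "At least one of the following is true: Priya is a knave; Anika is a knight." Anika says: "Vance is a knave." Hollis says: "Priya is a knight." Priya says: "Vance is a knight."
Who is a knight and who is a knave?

Vance is a knight, Lior is a knave, Anika is a knave, Hollis is a knight, and Priya is a knight.

Vance is a knight, and the claim "Lior and I are different types" is indeed True.
Since Lior is a knave, "at least one of the following is true: Priya is a knave; Anika is a knight" needs to be False, which holds.
Anika (knave): "Vance is a knave" — False. ✓
Hollis is a knight; "Priya is a knight" is True, as required.
Since Priya is a knight, "Vance is a knight" needs to be True, which holds.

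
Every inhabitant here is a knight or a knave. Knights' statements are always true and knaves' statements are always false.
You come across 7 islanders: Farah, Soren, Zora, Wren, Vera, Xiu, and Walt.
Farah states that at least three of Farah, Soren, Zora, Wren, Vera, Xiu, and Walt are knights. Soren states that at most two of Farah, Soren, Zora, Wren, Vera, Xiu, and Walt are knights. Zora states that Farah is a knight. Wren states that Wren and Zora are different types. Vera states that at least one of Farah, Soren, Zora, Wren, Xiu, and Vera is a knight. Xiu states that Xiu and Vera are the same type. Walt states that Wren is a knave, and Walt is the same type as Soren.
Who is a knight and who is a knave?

Knights: Soren and Vera. Knaves: Farah, Zora, Wren, Xiu, and Walt.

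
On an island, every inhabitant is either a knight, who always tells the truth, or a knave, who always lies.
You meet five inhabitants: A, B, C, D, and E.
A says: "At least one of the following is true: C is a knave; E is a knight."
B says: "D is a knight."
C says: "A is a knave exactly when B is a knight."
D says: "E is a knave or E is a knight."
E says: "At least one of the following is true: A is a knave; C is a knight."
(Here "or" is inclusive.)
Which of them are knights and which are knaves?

A is a knight, B is a knight, C is a knave, D is a knight, and E is a knave.

A (knight): "at least one of the following is true: C is a knave; E is a knight" — true. ✓
B is a knight, so "D is a knight" must be true — and it is.
As a knave, C's statement "A is a knave exactly when B is a knight" should be False; it is.
D is a knight; "E is a knave or E is a knight" is true, as required.
E is a knave, and the claim "at least one of the following is true: A is a knave; C is a knight" is indeed False.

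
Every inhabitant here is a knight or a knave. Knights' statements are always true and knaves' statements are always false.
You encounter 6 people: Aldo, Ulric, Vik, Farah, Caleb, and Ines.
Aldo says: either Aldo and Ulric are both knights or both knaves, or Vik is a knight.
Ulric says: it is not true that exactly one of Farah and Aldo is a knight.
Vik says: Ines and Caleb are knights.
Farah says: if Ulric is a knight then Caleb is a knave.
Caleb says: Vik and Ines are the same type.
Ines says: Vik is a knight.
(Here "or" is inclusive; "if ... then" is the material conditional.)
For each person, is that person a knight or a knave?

Knights: Ulric and Caleb. Knaves: Aldo, Vik, Farah, and Ines.

Since Aldo is a knave, "either Aldo and Ulric are both knights or both knaves, or Vik is a knight" needs to be false, which holds.
As a knight, Ulric's statement "it is not true that exactly one of Farah and Aldo is a knight" should be true; it is.
Vik is a knave; "Ines and Caleb are knights" is false, as required.
Since Farah is a knave, "if Ulric is a knight then Caleb is a knave" needs to be false, which holds.
Caleb is a knight; "Vik and Ines are the same type" is true, as required.
Ines is a knave; "Vik is a knight" is false, as required.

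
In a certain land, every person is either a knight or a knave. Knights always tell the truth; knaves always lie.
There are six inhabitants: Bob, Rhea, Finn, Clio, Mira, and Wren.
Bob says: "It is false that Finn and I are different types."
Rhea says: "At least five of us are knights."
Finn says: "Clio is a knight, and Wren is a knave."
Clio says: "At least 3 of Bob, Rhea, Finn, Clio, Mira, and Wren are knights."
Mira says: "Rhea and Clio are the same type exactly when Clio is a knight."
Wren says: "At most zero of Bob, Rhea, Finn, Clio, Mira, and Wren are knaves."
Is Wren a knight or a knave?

Wren is a knave.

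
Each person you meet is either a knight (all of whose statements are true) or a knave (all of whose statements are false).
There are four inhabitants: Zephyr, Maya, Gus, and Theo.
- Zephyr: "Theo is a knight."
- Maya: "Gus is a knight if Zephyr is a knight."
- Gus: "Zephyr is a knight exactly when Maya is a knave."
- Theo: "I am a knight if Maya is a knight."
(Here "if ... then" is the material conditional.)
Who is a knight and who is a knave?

Zephyr is a knave, Maya is a knight, Gus is a knight, and Theo is a knave.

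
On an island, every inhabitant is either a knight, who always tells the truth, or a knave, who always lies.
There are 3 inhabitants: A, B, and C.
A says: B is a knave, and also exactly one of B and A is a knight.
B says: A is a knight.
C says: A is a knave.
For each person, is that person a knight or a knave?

A is a knave; "B is a knave, and also exactly one of B and A is a knight" is False, as required.
B is a knave; "A is a knight" is False, as required.
Since C is a knight, "A is a knave" needs to be True, which holds.

Knights: C. Knaves: A and B.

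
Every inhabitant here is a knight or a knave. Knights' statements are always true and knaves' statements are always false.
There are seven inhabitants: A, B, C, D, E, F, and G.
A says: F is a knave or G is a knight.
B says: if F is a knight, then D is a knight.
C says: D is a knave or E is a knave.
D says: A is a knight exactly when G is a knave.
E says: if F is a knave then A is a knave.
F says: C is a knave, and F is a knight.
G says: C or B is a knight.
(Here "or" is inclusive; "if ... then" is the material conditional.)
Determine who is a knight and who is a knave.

A is a knight, B is a knight, C is a knight, D is a knave, E is a knave, F is a knave, and G is a knight.

A is a knight, and the claim "F is a knave or G is a knight" is indeed True.
B is a knight; "if F is a knight, then D is a knight" is True, as required.
C is a knight, and the claim "D is a knave or E is a knave" is indeed True.
As a knave, D's statement "A is a knight exactly when G is a knave" should be False; it is.
E (knave): "if F is a knave then A is a knave" — False. ✓
F is a knave; "C is a knave, and F is a knight" is False, as required.
G is a knight; "C or B is a knight" is True, as required.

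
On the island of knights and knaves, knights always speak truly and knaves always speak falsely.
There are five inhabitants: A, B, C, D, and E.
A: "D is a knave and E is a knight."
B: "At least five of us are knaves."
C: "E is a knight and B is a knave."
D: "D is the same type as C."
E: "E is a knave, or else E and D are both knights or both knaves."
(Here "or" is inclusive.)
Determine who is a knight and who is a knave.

Knights: C, D, and E. Knaves: A and B.

Suppose A is a knight. Then A's statement "D is a knave and E is a knight" would have to be true. Checking the 16 ways to assign the others, none is consistent with every speaker.
(For instance, with B=knave, C=knight, D=knight, E=knight, A's claim "D is a knave and E is a knight" comes out false where it would need to be true.)
So A must be a knave, making "D is a knave and E is a knight" false. Taking A=knave, B=knave, C=knight, D=knight, E=knight, each remaining statement checks out:
  B (knave): "at least five of us are knaves" — false. ✓
  C (knight): "E is a knight and B is a knave" — true. ✓
  D (knight): "D is the same type as C" — true. ✓
  E (knight): "E is a knave, or else E and D are both knights or both knaves" — true. ✓
This is the unique consistent assignment.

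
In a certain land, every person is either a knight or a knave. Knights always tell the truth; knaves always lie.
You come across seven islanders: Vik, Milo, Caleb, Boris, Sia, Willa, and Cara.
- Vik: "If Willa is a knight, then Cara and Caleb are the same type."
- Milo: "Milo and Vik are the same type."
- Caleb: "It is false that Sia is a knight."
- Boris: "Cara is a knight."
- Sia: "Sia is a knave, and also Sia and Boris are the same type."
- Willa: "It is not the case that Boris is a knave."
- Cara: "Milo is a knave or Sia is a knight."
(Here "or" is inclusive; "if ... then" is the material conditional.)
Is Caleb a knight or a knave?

Caleb is a knight.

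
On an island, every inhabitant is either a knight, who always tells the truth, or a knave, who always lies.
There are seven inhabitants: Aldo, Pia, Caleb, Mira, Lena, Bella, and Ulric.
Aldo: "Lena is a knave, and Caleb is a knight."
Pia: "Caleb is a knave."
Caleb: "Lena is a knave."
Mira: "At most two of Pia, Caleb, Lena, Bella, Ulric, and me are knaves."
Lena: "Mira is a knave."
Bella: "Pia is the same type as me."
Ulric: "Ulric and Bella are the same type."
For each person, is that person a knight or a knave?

Aldo (knave): "Lena is a knave, and Caleb is a knight" — False. ✓
Pia (knight): "Caleb is a knave" — true. ✓
Caleb is a knave; "Lena is a knave" is False, as required.
As a knave, Mira's statement "at most two of Pia, Caleb, Lena, Bella, Ulric, and me are knaves" should be False; it is.
Since Lena is a knight, "Mira is a knave" needs to be true, which holds.
As a knight, Bella's statement "Pia is the same type as me" should be true; it is.
Since Ulric is a knave, "Ulric and Bella are the same type" needs to be False, which holds.

Aldo is a knave, Pia is a knight, Caleb is a knave, Mira is a knave, Lena is a knight, Bella is a knight, and Ulric is a knave.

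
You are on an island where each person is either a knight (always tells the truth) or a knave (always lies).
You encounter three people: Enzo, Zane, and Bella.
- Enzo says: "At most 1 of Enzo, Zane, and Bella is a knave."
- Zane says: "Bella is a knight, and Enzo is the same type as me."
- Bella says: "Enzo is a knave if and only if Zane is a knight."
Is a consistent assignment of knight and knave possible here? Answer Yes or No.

One consistent assignment: Enzo=knight, Zane=knave, Bella=knight.

Yes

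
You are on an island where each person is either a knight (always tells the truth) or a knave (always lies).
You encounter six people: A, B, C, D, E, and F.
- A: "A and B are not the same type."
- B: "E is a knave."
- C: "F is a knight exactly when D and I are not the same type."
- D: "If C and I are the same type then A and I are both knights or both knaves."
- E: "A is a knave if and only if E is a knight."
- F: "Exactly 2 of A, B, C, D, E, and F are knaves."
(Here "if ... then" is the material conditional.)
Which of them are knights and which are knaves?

A is a knave, B is a knave, C is a knave, D is a knight, E is a knight, and F is a knave.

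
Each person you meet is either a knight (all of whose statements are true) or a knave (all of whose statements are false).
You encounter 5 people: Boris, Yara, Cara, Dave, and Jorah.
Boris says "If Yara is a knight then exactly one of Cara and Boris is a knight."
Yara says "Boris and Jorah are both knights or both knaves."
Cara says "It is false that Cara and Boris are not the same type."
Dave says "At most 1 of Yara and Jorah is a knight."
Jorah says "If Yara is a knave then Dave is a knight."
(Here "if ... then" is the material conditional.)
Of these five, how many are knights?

3

The unique consistent assignment is Boris=knight, Yara=knight, Cara=knave, Dave=knave, Jorah=knight.
That has 3 knights.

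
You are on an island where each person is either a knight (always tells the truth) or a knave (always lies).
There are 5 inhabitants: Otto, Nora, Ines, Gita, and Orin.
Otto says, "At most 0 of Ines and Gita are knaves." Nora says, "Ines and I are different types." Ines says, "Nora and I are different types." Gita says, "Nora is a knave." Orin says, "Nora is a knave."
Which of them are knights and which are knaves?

Otto is a knave, Nora is a knave, Ines is a knave, Gita is a knight, and Orin is a knight.

Otto is a knave; "at most 0 of Ines and Gita are knaves" is false, as required.
Nora is a knave; "Ines and I are different types" is false, as required.
As a knave, Ines's statement "Nora and I are different types" should be false; it is.
As a knight, Gita's statement "Nora is a knave" should be True; it is.
Since Orin is a knight, "Nora is a knave" needs to be True, which holds.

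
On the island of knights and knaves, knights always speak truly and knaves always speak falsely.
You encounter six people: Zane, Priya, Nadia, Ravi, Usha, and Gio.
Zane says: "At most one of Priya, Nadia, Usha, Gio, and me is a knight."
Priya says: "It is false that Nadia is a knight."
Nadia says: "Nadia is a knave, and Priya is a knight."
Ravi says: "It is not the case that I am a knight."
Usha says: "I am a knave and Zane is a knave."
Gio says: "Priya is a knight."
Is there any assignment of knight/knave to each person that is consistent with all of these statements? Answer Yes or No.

No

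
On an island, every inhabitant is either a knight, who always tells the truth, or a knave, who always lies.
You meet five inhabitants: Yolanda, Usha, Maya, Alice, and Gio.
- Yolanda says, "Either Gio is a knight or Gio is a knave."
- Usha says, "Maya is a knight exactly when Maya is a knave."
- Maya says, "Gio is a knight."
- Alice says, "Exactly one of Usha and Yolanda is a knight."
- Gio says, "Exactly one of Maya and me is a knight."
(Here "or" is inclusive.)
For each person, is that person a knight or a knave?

Knights: Yolanda and Alice. Knaves: Usha, Maya, and Gio.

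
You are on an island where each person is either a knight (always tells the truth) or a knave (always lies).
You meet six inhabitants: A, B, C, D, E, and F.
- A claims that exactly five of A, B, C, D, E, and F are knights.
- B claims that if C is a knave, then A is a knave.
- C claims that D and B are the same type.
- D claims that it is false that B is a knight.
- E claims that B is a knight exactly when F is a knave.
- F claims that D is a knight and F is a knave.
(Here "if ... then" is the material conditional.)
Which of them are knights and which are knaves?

A (knave): "exactly five of A, B, C, D, E, and F are knights" — False. ✓
B (knight): "if C is a knave, then A is a knave" — True. ✓
Since C is a knave, "D and B are the same type" needs to be False, which holds.
D is a knave, and the claim "it is false that B is a knight" is indeed False.
Since E is a knight, "B is a knight exactly when F is a knave" needs to be True, which holds.
As a knave, F's statement "D is a knight and F is a knave" should be False; it is.

A is a knave, B is a knight, C is a knave, D is a knave, E is a knight, and F is a knave.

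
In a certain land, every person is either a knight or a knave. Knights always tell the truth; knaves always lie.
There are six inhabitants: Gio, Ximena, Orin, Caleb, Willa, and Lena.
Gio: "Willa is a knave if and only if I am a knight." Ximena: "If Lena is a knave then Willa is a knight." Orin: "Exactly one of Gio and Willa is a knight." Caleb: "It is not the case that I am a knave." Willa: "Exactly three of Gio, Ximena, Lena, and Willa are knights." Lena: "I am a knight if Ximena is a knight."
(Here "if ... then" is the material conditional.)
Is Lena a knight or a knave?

Lena is a knight.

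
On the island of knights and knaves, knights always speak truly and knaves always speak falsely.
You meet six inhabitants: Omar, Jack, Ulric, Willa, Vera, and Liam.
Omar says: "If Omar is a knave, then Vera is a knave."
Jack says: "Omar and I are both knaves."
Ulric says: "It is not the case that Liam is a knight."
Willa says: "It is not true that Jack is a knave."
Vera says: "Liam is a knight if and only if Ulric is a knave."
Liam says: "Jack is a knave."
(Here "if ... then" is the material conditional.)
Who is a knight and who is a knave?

Omar is a knight, Jack is a knave, Ulric is a knave, Willa is a knave, Vera is a knight, and Liam is a knight.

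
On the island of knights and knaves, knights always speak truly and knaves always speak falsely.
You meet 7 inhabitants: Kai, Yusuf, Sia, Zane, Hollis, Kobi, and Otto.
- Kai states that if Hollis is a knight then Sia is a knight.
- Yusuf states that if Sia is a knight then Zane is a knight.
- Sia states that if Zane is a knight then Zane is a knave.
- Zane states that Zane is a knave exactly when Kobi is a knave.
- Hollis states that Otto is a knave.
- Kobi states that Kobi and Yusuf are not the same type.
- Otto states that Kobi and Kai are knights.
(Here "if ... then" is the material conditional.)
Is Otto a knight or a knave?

Otto is a knight.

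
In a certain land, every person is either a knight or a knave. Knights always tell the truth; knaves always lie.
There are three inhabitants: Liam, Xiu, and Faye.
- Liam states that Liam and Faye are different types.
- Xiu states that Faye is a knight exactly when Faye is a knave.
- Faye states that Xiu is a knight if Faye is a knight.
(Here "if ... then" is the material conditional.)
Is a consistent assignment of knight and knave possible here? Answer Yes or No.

No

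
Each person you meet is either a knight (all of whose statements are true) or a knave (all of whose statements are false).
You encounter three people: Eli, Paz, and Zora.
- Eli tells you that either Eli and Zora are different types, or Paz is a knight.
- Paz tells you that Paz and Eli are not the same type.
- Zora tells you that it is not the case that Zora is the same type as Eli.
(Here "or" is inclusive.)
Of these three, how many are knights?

The unique consistent assignment is Eli=knave, Paz=knave, Zora=knave.
That has 0 knights.

0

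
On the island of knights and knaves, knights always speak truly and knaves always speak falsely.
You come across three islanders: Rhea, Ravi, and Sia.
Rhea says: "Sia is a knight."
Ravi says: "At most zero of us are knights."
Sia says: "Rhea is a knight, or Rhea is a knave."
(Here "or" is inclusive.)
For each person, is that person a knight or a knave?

Rhea is a knight, Ravi is a knave, and Sia is a knight.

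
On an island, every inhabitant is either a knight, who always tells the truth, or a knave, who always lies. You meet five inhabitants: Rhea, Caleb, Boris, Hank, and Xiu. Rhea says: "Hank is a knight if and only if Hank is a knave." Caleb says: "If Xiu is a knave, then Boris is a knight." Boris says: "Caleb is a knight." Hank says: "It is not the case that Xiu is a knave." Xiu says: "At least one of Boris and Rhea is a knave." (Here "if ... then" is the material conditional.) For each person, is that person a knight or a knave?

Rhea is a knave, Caleb is a knight, Boris is a knight, Hank is a knight, and Xiu is a knight.

Rhea (knave): "Hank is a knight if and only if Hank is a knave" — False. ✓
Caleb is a knight, and the claim "if Xiu is a knave, then Boris is a knight" is indeed True.
Boris is a knight, so "Caleb is a knight" must be True — and it is.
Hank is a knight, and the claim "it is not the case that Xiu is a knave" is indeed True.
Xiu (knight): "at least one of Boris and Rhea is a knave" — True. ✓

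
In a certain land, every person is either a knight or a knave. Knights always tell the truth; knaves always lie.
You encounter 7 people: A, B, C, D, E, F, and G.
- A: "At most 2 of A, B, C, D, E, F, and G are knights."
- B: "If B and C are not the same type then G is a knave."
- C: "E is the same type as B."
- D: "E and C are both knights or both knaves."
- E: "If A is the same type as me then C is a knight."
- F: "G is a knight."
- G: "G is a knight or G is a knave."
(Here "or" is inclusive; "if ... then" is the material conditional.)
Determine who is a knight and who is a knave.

A is a knave, and the claim "at most 2 of A, B, C, D, E, F, and G are knights" is indeed False.
B is a knight, and the claim "if B and C are not the same type then G is a knave" is indeed True.
C is a knight; "E is the same type as B" is True, as required.
Since D is a knight, "E and C are both knights or both knaves" needs to be True, which holds.
E is a knight, so "if A is the same type as me then C is a knight" must be True — and it is.
F (knight): "G is a knight" — True. ✓
G is a knight, and the claim "G is a knight or G is a knave" is indeed True.

Knights: B, C, D, E, F, and G. Knaves: A.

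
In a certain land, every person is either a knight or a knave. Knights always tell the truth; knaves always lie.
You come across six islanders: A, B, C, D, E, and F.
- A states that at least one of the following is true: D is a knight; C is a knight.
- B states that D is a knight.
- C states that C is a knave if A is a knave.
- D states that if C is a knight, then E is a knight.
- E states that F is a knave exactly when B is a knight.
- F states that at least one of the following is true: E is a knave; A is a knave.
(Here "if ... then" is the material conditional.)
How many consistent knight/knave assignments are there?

1

Consistent assignments:
  A=knight, B=knight, C=knight, D=knight, E=knight, F=knave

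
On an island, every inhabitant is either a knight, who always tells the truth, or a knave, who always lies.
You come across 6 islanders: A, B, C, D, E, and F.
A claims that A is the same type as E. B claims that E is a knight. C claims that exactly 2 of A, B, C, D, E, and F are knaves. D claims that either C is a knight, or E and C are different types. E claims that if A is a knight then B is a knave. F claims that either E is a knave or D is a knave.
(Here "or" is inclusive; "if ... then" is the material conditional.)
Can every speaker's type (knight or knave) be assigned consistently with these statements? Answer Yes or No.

Yes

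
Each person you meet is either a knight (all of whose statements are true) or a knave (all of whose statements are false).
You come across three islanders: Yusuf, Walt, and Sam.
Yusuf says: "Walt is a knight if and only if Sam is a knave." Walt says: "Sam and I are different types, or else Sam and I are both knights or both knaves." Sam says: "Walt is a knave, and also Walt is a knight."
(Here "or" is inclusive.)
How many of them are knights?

2

The unique consistent assignment is Yusuf=knight, Walt=knight, Sam=knave.
That has 2 knights.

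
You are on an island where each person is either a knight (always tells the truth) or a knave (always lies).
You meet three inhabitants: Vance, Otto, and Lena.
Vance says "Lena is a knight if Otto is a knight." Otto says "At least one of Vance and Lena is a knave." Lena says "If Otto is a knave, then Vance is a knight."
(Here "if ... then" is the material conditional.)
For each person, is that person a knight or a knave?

Vance is a knight, Otto is a knave, and Lena is a knight.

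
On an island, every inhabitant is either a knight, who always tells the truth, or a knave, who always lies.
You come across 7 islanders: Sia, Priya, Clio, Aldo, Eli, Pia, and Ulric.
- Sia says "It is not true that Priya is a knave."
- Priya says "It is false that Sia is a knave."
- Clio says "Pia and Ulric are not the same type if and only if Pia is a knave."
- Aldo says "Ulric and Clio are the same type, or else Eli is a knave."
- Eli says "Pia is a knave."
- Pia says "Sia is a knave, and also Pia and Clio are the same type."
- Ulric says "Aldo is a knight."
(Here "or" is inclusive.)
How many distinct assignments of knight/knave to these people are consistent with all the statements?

3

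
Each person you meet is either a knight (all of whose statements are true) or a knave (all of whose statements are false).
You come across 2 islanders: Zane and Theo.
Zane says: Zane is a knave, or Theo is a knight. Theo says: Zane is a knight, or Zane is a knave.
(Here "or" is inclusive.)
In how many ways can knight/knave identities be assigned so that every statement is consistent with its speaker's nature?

1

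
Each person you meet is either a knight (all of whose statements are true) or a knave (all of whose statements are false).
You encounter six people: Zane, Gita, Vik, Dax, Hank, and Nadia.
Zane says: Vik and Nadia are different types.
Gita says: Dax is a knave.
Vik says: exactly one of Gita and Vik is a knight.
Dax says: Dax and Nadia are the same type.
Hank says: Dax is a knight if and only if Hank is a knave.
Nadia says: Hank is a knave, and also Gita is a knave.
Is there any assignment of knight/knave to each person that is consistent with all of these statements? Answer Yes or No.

Checking all 64 assignments, each has at least one speaker whose statement's truth value contradicts their type.

No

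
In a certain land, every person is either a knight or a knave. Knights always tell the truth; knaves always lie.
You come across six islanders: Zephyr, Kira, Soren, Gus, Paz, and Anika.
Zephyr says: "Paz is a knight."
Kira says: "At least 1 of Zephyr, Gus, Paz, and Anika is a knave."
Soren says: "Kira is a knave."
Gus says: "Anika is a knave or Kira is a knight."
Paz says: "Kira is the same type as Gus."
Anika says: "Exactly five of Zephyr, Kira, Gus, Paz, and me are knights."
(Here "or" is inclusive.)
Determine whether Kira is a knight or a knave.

Kira is a knight.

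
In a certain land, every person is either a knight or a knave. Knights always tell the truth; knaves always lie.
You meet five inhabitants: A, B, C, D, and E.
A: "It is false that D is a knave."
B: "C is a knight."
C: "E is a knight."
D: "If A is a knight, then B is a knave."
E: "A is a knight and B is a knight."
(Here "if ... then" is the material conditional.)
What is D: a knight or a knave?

D is a knight.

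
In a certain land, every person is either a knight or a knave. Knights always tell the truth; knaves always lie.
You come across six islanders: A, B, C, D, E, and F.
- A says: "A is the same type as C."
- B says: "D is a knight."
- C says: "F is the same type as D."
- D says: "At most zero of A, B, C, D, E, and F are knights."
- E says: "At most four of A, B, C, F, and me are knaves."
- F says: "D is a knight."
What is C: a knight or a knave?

C is a knight.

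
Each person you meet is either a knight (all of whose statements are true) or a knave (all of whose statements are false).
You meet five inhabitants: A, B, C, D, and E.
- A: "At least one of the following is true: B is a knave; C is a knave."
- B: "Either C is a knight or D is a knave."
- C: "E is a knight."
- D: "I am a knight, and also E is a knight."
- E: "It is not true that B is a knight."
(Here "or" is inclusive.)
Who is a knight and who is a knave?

A is a knight, so "at least one of the following is true: B is a knave; C is a knave" must be true — and it is.
B is a knight, so "either C is a knight or D is a knave" must be true — and it is.
As a knave, C's statement "E is a knight" should be False; it is.
D is a knave, and the claim "I am a knight, and also E is a knight" is indeed False.
E is a knave, so "it is not true that B is a knight" must be False — and it is.

A is a knight, B is a knight, C is a knave, D is a knave, and E is a knave.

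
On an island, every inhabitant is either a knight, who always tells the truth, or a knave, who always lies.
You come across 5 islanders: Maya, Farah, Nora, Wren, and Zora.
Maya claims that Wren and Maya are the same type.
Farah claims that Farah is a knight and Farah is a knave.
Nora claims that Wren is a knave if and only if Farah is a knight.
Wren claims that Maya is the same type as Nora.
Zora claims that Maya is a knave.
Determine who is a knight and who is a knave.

Knights: Maya, Nora, and Wren. Knaves: Farah and Zora.

Maya is a knight; "Wren and Maya are the same type" is True, as required.
Farah (knave): "Farah is a knight and Farah is a knave" — false. ✓
As a knight, Nora's statement "Wren is a knave if and only if Farah is a knight" should be True; it is.
Wren is a knight, and the claim "Maya is the same type as Nora" is indeed True.
Zora (knave): "Maya is a knave" — false. ✓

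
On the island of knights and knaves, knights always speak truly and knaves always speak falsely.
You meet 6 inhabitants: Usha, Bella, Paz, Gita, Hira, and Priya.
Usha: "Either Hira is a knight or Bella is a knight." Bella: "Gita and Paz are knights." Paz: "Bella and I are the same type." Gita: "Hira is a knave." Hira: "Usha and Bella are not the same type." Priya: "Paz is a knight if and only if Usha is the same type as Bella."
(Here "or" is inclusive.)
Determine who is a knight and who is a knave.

Usha is a knight, so "either Hira is a knight or Bella is a knight" must be True — and it is.
Bella (knight): "Gita and Paz are knights" — True. ✓
Paz is a knight; "Bella and I are the same type" is True, as required.
Gita is a knight, and the claim "Hira is a knave" is indeed True.
Since Hira is a knave, "Usha and Bella are not the same type" needs to be false, which holds.
Since Priya is a knight, "Paz is a knight if and only if Usha is the same type as Bella" needs to be True, which holds.

Usha is a knight, Bella is a knight, Paz is a knight, Gita is a knight, Hira is a knave, and Priya is a knight.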